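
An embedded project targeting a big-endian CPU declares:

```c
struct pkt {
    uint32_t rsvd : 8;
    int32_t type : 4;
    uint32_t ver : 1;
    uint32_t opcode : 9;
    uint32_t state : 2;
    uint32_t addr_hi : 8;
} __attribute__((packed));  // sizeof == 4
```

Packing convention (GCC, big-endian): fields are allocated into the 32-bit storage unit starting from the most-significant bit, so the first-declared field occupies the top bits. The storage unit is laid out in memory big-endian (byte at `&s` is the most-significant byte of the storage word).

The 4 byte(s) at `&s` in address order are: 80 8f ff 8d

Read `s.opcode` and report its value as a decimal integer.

511

[0]=0x80 [1]=0x8f [2]=0xff [3]=0x8d (big-endian) → word 0x808fff8d
rsvd [24+:8] = (word>>24) & 0xff = 128
type [20+:4] = (word>>20) & 0xf = 8
ver [19+:1] = (word>>19) & 0x1 = 1
opcode [10+:9] = (word>>10) & 0x1ff = 511  ←
state [8+:2] = (word>>8) & 0x3 = 3
addr_hi [0+:8] = (word>>0) & 0xff = 141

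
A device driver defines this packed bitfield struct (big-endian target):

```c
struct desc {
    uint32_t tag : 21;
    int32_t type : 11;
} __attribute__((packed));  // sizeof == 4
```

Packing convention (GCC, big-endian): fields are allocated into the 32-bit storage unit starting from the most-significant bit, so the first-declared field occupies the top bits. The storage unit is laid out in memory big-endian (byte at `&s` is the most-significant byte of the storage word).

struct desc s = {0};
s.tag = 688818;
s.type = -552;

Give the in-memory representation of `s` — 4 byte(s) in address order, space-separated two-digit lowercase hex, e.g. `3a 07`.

tag (21b) val=688818 bits=0xa82b2 at bit 11: 0x54159000
type (11b) val=-552 bits=0x5d8 at bit 0: 0x541595d8
word = 0x541595d8 → big-endian bytes:
  [0]=0x54  [1]=0x15  [2]=0x95  [3]=0xd8

54 15 95 d8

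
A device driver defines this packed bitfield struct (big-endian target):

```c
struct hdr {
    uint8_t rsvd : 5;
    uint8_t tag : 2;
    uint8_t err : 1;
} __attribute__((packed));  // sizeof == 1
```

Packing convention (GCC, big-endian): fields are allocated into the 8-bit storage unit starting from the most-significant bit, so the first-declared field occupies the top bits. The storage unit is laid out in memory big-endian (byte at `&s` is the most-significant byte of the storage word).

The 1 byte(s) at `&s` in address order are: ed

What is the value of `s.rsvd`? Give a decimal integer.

29

[0]=0xed (big-endian) → word 0xed
rsvd:5 @ bit 3 → (0xed>>3)&0x1f = 0x1d  ←
tag:2 @ bit 1 → (0xed>>1)&0x3 = 0x2
err:1 @ bit 0 → (0xed>>0)&0x1 = 0x1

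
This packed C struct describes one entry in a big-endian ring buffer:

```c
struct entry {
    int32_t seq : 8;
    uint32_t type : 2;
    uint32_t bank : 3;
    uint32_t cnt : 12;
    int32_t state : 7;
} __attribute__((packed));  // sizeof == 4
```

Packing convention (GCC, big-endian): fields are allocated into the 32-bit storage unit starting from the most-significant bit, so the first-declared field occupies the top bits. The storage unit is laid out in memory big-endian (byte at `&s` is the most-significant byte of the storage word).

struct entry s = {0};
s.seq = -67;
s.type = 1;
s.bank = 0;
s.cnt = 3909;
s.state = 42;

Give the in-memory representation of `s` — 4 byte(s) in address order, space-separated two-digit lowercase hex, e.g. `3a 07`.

bd 47 a2 aa

seq:8 = -67 → 0xbd << 24 → word 0xbd000000
type:2 = 1 → 0x1 << 22 → word 0xbd400000
bank:3 = 0 → 0x0 << 19 → word 0xbd400000
cnt:12 = 3909 → 0xf45 << 7 → word 0xbd47a280
state:7 = 42 → 0x2a << 0 → word 0xbd47a2aa
word = 0xbd47a2aa → big-endian bytes:
  [0]=0xbd  [1]=0x47  [2]=0xa2  [3]=0xaa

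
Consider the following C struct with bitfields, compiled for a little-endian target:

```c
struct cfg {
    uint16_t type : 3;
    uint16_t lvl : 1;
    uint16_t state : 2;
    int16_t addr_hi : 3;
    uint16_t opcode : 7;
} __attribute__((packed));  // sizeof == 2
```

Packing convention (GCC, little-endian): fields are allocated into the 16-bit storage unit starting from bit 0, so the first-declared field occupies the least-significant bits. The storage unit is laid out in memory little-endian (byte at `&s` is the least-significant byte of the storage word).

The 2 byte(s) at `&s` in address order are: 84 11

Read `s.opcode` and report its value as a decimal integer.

8

[0]=0x84 [1]=0x11 (little-endian) → word 0x1184
type [0+:3] = (word>>0) & 0x7 = 4
lvl [3+:1] = (word>>3) & 0x1 = 0
state [4+:2] = (word>>4) & 0x3 = 0
addr_hi [6+:3] = (word>>6) & 0x7 = 6
opcode [9+:7] = (word>>9) & 0x7f = 8  ←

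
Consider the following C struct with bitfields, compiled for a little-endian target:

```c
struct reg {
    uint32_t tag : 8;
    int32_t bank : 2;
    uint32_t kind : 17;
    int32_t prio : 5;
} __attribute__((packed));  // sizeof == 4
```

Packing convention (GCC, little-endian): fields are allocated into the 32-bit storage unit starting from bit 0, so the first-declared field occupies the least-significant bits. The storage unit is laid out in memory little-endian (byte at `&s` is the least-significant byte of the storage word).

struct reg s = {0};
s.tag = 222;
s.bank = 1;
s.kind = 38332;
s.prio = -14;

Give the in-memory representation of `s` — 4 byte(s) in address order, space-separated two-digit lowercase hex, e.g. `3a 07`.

tag:8 = 222 → 0xde << 0 → word 0x000000de
bank:2 = 1 → 0x1 << 8 → word 0x000001de
kind:17 = 38332 → 0x95bc << 10 → word 0x0256f1de
prio:5 = -14 → 0x12 << 27 → word 0x9256f1de
word = 0x9256f1de → little-endian bytes:
  [0]=0xde  [1]=0xf1  [2]=0x56  [3]=0x92

de f1 56 92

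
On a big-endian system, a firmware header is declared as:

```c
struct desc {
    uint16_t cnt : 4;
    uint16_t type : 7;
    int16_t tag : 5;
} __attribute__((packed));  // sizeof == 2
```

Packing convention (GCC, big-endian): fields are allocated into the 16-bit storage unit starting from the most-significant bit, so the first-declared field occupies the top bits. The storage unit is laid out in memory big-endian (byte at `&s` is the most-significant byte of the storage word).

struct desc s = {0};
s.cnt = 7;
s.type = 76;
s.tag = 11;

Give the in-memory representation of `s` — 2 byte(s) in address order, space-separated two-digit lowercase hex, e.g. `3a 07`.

[12+:4] cnt=7 & 0xf = 0x7; word=0x7000
[5+:7] type=76 & 0x7f = 0x4c; word=0x7980
[0+:5] tag=11 & 0x1f = 0xb; word=0x798b
word = 0x798b → big-endian bytes:
  [0]=0x79  [1]=0x8b

79 8b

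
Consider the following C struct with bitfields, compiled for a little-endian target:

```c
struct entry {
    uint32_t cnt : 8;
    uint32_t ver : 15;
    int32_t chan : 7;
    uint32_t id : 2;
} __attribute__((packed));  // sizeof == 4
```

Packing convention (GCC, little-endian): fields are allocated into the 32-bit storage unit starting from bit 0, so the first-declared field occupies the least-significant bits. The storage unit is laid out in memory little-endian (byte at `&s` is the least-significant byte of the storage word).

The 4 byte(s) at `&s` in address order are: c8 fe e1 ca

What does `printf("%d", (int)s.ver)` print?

[0]=0xc8 [1]=0xfe [2]=0xe1 [3]=0xca (little-endian) → word 0xcae1fec8
cnt:8 @ bit 0 → (0xcae1fec8>>0)&0xff = 0xc8
ver:15 @ bit 8 → (0xcae1fec8>>8)&0x7fff = 0x61fe  ←
chan:7 @ bit 23 → (0xcae1fec8>>23)&0x7f = 0x15
id:2 @ bit 30 → (0xcae1fec8>>30)&0x3 = 0x3

25086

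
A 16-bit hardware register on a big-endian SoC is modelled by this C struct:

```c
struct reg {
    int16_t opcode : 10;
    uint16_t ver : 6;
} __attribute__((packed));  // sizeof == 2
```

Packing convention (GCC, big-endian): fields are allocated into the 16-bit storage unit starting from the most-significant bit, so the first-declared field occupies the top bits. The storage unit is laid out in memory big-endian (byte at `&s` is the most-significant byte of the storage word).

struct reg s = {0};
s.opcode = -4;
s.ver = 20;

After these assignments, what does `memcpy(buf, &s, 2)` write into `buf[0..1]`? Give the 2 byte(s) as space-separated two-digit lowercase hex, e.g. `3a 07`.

ff 14

opcode (10b) val=-4 bits=0x3fc at bit 6: 0xff00
ver (6b) val=20 bits=0x14 at bit 0: 0xff14
word = 0xff14 → big-endian bytes:
  [0]=0xff  [1]=0x14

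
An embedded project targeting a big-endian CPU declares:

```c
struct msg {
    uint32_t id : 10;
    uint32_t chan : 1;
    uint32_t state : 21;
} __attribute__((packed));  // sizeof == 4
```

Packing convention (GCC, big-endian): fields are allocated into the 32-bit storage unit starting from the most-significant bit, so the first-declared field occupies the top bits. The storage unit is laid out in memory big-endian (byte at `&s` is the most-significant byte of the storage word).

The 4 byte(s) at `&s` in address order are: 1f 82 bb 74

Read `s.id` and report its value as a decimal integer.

126

[0]=0x1f [1]=0x82 [2]=0xbb [3]=0x74 (big-endian) → word 0x1f82bb74
id [22+:10] = (word>>22) & 0x3ff = 126  ←
chan [21+:1] = (word>>21) & 0x1 = 0
state [0+:21] = (word>>0) & 0x1fffff = 179060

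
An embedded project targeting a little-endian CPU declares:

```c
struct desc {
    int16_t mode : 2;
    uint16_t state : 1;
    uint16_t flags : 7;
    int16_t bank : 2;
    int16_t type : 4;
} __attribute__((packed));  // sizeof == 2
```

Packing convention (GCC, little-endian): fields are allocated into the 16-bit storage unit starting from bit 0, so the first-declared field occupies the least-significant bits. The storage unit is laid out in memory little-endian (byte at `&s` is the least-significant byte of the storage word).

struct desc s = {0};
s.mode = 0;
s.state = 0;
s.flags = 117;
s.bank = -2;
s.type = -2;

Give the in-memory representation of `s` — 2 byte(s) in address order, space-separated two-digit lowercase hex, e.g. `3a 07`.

a8 eb

[0+:2] mode=0 & 0x3 = 0x0; word=0x0000
[2+:1] state=0 & 0x1 = 0x0; word=0x0000
[3+:7] flags=117 & 0x7f = 0x75; word=0x03a8
[10+:2] bank=-2 & 0x3 = 0x2; word=0x0ba8
[12+:4] type=-2 & 0xf = 0xe; word=0xeba8
word = 0xeba8 → little-endian bytes:
  [0]=0xa8  [1]=0xeb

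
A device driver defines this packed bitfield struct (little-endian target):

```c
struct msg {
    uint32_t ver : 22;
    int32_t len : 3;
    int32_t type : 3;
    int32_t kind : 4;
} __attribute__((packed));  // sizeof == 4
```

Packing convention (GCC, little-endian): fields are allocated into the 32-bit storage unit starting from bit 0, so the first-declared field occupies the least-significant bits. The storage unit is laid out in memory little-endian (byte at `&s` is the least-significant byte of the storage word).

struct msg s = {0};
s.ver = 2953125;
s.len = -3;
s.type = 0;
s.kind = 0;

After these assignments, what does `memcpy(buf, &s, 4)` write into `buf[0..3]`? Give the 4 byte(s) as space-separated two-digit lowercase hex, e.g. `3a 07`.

ver:22 = 2953125 → 0x2d0fa5 << 0 → word 0x002d0fa5
len:3 = -3 → 0x5 << 22 → word 0x016d0fa5
type:3 = 0 → 0x0 << 25 → word 0x016d0fa5
kind:4 = 0 → 0x0 << 28 → word 0x016d0fa5
word = 0x016d0fa5 → little-endian bytes:
  [0]=0xa5  [1]=0x0f  [2]=0x6d  [3]=0x01

a5 0f 6d 01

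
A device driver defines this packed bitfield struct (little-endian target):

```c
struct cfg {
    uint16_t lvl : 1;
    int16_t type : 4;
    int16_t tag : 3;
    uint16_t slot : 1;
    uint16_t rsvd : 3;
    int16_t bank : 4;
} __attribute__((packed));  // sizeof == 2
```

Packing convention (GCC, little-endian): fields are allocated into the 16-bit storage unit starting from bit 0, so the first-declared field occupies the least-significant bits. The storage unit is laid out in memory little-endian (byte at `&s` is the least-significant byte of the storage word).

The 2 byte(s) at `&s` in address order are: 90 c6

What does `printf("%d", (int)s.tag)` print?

[0]=0x90 [1]=0xc6 (little-endian) → word 0xc690
lvl [0+:1] = (word>>0) & 0x1 = 0
type [1+:4] = (word>>1) & 0xf = 8
tag [5+:3] = (word>>5) & 0x7 = 4  ←
slot [8+:1] = (word>>8) & 0x1 = 0
rsvd [9+:3] = (word>>9) & 0x7 = 3
bank [12+:4] = (word>>12) & 0xf = 12
tag signed 3b, MSB=1: 4 - 8 = -4

-4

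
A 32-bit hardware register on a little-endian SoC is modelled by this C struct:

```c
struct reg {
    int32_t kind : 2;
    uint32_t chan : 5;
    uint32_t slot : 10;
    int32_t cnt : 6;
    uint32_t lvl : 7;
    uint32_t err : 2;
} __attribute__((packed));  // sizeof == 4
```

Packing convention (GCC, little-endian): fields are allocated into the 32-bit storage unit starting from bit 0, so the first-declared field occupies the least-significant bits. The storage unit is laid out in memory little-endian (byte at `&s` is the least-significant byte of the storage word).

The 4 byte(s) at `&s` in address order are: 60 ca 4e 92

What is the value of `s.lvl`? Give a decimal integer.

[0]=0x60 [1]=0xca [2]=0x4e [3]=0x92 (little-endian) → word 0x924eca60
kind:2 @ bit 0 → (0x924eca60>>0)&0x3 = 0x0
chan:5 @ bit 2 → (0x924eca60>>2)&0x1f = 0x18
slot:10 @ bit 7 → (0x924eca60>>7)&0x3ff = 0x194
cnt:6 @ bit 17 → (0x924eca60>>17)&0x3f = 0x27
lvl:7 @ bit 23 → (0x924eca60>>23)&0x7f = 0x24  ←
err:2 @ bit 30 → (0x924eca60>>30)&0x3 = 0x2

36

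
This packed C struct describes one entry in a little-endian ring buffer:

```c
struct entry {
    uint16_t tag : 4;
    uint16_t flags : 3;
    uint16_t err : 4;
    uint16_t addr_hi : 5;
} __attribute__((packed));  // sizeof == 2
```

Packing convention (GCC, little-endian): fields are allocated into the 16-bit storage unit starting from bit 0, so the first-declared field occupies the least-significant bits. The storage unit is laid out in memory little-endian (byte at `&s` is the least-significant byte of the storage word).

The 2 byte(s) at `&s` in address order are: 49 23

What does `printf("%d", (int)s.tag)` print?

9

[0]=0x49 [1]=0x23 (little-endian) → word 0x2349
tag [0+:4] = (word>>0) & 0xf = 9  ←
flags [4+:3] = (word>>4) & 0x7 = 4
err [7+:4] = (word>>7) & 0xf = 6
addr_hi [11+:5] = (word>>11) & 0x1f = 4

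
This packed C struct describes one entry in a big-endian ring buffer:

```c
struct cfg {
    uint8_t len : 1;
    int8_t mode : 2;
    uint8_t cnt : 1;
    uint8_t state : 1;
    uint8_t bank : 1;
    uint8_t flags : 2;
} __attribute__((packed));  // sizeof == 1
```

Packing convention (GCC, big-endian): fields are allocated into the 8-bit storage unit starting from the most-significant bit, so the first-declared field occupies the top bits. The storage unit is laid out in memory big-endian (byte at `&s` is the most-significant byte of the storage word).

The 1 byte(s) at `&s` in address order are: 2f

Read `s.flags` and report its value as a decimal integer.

[0]=0x2f (big-endian) → word 0x2f
len [7+:1] = (word>>7) & 0x1 = 0
mode [5+:2] = (word>>5) & 0x3 = 1
cnt [4+:1] = (word>>4) & 0x1 = 0
state [3+:1] = (word>>3) & 0x1 = 1
bank [2+:1] = (word>>2) & 0x1 = 1
flags [0+:2] = (word>>0) & 0x3 = 3  ←

3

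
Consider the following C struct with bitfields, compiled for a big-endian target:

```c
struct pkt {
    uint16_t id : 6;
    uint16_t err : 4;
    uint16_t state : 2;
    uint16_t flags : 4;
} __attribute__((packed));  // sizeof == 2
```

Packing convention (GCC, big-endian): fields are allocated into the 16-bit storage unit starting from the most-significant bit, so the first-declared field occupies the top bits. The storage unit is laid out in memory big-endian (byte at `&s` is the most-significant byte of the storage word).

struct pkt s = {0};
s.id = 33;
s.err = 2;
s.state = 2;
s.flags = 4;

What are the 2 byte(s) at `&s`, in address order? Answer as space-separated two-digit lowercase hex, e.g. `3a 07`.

[10+:6] id=33 & 0x3f = 0x21; word=0x8400
[6+:4] err=2 & 0xf = 0x2; word=0x8480
[4+:2] state=2 & 0x3 = 0x2; word=0x84a0
[0+:4] flags=4 & 0xf = 0x4; word=0x84a4
word = 0x84a4 → big-endian bytes:
  [0]=0x84  [1]=0xa4

84 a4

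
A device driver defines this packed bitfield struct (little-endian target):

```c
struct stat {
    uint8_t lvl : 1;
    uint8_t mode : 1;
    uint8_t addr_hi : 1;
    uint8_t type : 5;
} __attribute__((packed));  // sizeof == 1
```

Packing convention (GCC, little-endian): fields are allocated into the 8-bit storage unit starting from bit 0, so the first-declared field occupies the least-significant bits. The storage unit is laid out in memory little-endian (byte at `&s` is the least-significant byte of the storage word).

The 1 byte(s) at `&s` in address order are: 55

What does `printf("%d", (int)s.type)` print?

[0]=0x55 (little-endian) → word 0x55
lvl:1 @ bit 0 → (0x55>>0)&0x1 = 0x1
mode:1 @ bit 1 → (0x55>>1)&0x1 = 0x0
addr_hi:1 @ bit 2 → (0x55>>2)&0x1 = 0x1
type:5 @ bit 3 → (0x55>>3)&0x1f = 0xa  ←

10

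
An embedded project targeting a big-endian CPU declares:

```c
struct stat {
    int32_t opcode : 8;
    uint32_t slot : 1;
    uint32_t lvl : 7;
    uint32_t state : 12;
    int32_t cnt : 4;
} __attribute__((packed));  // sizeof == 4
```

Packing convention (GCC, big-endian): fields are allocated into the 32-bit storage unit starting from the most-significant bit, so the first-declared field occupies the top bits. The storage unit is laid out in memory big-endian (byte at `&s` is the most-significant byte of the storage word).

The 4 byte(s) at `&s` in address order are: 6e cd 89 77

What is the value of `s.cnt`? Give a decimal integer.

[0]=0x6e [1]=0xcd [2]=0x89 [3]=0x77 (big-endian) → word 0x6ecd8977
opcode [24+:8] = (word>>24) & 0xff = 110
slot [23+:1] = (word>>23) & 0x1 = 1
lvl [16+:7] = (word>>16) & 0x7f = 77
state [4+:12] = (word>>4) & 0xfff = 2199
cnt [0+:4] = (word>>0) & 0xf = 7  ←
cnt signed 4b, MSB=0: value = 7

7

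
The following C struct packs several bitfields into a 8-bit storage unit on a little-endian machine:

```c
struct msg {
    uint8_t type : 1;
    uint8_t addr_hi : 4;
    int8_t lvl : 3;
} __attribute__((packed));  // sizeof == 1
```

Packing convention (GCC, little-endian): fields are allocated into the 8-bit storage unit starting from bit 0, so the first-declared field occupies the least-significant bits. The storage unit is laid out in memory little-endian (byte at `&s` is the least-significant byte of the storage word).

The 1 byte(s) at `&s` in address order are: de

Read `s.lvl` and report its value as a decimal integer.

-2

[0]=0xde (little-endian) → word 0xde
type:1 @ bit 0 → (0xde>>0)&0x1 = 0x0
addr_hi:4 @ bit 1 → (0xde>>1)&0xf = 0xf
lvl:3 @ bit 5 → (0xde>>5)&0x7 = 0x6  ←
lvl signed 3b, MSB=1: 6 - 8 = -2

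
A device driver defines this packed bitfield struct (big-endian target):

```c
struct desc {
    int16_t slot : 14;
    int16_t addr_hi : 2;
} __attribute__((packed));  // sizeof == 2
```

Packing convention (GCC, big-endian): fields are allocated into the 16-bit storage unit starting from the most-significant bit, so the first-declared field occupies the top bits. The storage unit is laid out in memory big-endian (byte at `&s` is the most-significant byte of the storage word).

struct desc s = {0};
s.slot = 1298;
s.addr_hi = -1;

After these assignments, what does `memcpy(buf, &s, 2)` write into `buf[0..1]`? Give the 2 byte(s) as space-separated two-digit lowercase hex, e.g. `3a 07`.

14 4b

slot (14b) val=1298 bits=0x512 at bit 2: 0x1448
addr_hi (2b) val=-1 bits=0x3 at bit 0: 0x144b
word = 0x144b → big-endian bytes:
  [0]=0x14  [1]=0x4b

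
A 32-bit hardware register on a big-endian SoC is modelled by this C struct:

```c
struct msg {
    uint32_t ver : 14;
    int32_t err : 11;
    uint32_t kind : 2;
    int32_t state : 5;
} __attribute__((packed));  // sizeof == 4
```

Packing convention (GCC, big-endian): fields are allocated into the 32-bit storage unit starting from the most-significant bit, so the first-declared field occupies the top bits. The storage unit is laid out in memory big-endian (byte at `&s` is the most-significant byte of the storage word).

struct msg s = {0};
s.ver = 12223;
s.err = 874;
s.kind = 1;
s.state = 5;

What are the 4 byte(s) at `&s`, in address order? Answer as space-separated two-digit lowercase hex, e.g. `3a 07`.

[18+:14] ver=12223 & 0x3fff = 0x2fbf; word=0xbefc0000
[7+:11] err=874 & 0x7ff = 0x36a; word=0xbefdb500
[5+:2] kind=1 & 0x3 = 0x1; word=0xbefdb520
[0+:5] state=5 & 0x1f = 0x5; word=0xbefdb525
word = 0xbefdb525 → big-endian bytes:
  [0]=0xbe  [1]=0xfd  [2]=0xb5  [3]=0x25

be fd b5 25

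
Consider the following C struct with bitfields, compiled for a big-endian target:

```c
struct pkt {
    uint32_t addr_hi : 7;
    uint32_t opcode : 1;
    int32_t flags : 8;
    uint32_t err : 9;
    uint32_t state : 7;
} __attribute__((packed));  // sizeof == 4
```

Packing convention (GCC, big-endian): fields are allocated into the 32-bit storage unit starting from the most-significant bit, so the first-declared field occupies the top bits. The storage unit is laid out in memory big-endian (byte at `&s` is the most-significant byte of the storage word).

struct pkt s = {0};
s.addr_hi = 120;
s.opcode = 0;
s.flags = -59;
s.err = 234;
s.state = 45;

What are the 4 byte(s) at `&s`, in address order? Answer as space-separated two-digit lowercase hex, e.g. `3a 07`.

f0 c5 75 2d

[25+:7] addr_hi=120 & 0x7f = 0x78; word=0xf0000000
[24+:1] opcode=0 & 0x1 = 0x0; word=0xf0000000
[16+:8] flags=-59 & 0xff = 0xc5; word=0xf0c50000
[7+:9] err=234 & 0x1ff = 0xea; word=0xf0c57500
[0+:7] state=45 & 0x7f = 0x2d; word=0xf0c5752d
word = 0xf0c5752d → big-endian bytes:
  [0]=0xf0  [1]=0xc5  [2]=0x75  [3]=0x2d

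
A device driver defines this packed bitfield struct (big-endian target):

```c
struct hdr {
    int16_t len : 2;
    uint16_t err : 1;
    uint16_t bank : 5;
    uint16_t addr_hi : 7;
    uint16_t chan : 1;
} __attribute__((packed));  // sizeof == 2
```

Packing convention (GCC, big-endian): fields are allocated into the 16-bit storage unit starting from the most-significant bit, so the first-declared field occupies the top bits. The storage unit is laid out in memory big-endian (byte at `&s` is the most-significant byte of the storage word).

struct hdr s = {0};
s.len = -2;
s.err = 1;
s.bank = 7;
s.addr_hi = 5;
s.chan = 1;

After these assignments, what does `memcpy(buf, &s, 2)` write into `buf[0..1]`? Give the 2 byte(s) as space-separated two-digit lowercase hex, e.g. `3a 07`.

len:2 = -2 → 0x2 << 14 → word 0x8000
err:1 = 1 → 0x1 << 13 → word 0xa000
bank:5 = 7 → 0x7 << 8 → word 0xa700
addr_hi:7 = 5 → 0x5 << 1 → word 0xa70a
chan:1 = 1 → 0x1 << 0 → word 0xa70b
word = 0xa70b → big-endian bytes:
  [0]=0xa7  [1]=0x0b

a7 0b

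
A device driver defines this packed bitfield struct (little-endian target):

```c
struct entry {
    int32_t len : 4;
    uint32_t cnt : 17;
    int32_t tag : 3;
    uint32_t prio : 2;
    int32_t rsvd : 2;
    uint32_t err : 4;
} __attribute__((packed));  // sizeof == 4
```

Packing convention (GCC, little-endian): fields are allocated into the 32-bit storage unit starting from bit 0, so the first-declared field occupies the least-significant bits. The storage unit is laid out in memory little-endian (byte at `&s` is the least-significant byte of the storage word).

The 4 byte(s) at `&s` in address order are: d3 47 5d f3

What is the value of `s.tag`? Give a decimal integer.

2

[0]=0xd3 [1]=0x47 [2]=0x5d [3]=0xf3 (little-endian) → word 0xf35d47d3
len:4 @ bit 0 → (0xf35d47d3>>0)&0xf = 0x3
cnt:17 @ bit 4 → (0xf35d47d3>>4)&0x1ffff = 0x1d47d
tag:3 @ bit 21 → (0xf35d47d3>>21)&0x7 = 0x2  ←
prio:2 @ bit 24 → (0xf35d47d3>>24)&0x3 = 0x3
rsvd:2 @ bit 26 → (0xf35d47d3>>26)&0x3 = 0x0
err:4 @ bit 28 → (0xf35d47d3>>28)&0xf = 0xf
tag signed 3b, MSB=0: value = 2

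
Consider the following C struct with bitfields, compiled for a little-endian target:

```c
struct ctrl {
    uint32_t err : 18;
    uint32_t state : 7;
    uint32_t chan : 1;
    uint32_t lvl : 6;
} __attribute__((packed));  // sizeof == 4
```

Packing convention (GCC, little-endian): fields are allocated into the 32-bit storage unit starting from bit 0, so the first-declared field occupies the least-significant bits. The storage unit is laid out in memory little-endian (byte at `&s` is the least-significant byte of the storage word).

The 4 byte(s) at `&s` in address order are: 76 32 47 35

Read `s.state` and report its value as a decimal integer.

[0]=0x76 [1]=0x32 [2]=0x47 [3]=0x35 (little-endian) → word 0x35473276
err:18 @ bit 0 → (0x35473276>>0)&0x3ffff = 0x33276
state:7 @ bit 18 → (0x35473276>>18)&0x7f = 0x51  ←
chan:1 @ bit 25 → (0x35473276>>25)&0x1 = 0x0
lvl:6 @ bit 26 → (0x35473276>>26)&0x3f = 0xd

81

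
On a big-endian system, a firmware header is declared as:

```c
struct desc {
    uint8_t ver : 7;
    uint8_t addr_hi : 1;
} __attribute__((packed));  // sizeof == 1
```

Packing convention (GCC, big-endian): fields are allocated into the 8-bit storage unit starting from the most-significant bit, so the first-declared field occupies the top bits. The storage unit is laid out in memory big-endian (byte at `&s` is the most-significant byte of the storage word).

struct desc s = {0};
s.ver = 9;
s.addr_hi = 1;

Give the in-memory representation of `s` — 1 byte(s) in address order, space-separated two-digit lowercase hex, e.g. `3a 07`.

ver:7 = 9 → 0x9 << 1 → word 0x12
addr_hi:1 = 1 → 0x1 << 0 → word 0x13
word = 0x13 → big-endian bytes:
  [0]=0x13

13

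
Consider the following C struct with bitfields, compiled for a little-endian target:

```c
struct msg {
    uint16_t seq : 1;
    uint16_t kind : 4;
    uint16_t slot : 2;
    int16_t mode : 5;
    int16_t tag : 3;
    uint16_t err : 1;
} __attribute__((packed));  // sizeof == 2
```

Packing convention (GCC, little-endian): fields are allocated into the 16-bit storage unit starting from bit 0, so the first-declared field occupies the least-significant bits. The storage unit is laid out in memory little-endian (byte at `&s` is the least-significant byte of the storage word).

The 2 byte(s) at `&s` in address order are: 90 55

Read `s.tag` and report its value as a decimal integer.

-3

[0]=0x90 [1]=0x55 (little-endian) → word 0x5590
seq [0+:1] = (word>>0) & 0x1 = 0
kind [1+:4] = (word>>1) & 0xf = 8
slot [5+:2] = (word>>5) & 0x3 = 0
mode [7+:5] = (word>>7) & 0x1f = 11
tag [12+:3] = (word>>12) & 0x7 = 5  ←
err [15+:1] = (word>>15) & 0x1 = 0
tag signed 3b, MSB=1: 5 - 8 = -3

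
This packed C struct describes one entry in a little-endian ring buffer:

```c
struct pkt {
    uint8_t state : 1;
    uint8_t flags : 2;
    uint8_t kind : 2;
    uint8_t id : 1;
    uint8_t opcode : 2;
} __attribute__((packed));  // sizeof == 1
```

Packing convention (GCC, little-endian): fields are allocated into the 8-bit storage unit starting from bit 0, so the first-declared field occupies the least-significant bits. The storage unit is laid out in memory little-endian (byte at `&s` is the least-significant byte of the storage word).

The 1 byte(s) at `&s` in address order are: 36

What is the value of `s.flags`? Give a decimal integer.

3

[0]=0x36 (little-endian) → word 0x36
state:1 @ bit 0 → (0x36>>0)&0x1 = 0x0
flags:2 @ bit 1 → (0x36>>1)&0x3 = 0x3  ←
kind:2 @ bit 3 → (0x36>>3)&0x3 = 0x2
id:1 @ bit 5 → (0x36>>5)&0x1 = 0x1
opcode:2 @ bit 6 → (0x36>>6)&0x3 = 0x0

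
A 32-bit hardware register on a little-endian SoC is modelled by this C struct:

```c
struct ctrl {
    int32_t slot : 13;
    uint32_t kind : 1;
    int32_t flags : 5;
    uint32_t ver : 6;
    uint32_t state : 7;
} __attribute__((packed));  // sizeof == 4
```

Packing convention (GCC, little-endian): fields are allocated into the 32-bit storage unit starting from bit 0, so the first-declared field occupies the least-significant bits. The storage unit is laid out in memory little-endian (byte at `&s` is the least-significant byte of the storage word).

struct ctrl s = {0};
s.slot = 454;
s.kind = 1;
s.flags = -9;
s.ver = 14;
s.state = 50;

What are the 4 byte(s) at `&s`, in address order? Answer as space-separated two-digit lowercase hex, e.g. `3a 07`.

[0+:13] slot=454 & 0x1fff = 0x1c6; word=0x000001c6
[13+:1] kind=1 & 0x1 = 0x1; word=0x000021c6
[14+:5] flags=-9 & 0x1f = 0x17; word=0x0005e1c6
[19+:6] ver=14 & 0x3f = 0xe; word=0x0075e1c6
[25+:7] state=50 & 0x7f = 0x32; word=0x6475e1c6
word = 0x6475e1c6 → little-endian bytes:
  [0]=0xc6  [1]=0xe1  [2]=0x75  [3]=0x64

c6 e1 75 64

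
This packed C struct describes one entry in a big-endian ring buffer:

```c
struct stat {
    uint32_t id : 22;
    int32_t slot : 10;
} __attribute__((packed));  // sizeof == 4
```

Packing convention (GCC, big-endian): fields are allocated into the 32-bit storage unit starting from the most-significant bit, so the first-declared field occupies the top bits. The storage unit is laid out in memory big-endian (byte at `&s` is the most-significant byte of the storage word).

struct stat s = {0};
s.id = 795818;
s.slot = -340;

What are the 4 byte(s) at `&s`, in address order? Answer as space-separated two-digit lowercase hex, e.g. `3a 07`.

30 92 aa ac

id (22b) val=795818 bits=0xc24aa at bit 10: 0x3092a800
slot (10b) val=-340 bits=0x2ac at bit 0: 0x3092aaac
word = 0x3092aaac → big-endian bytes:
  [0]=0x30  [1]=0x92  [2]=0xaa  [3]=0xac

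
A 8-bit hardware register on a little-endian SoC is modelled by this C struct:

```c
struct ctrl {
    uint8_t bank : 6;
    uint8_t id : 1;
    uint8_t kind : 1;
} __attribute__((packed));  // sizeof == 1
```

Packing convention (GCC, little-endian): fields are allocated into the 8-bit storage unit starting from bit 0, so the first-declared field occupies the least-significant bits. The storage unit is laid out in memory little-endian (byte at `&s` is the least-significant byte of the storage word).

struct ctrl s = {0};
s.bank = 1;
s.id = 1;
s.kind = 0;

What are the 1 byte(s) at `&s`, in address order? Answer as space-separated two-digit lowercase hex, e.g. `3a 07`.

bank (6b) val=1 bits=0x1 at bit 0: 0x01
id (1b) val=1 bits=0x1 at bit 6: 0x41
kind (1b) val=0 bits=0x0 at bit 7: 0x41
word = 0x41 → little-endian bytes:
  [0]=0x41

41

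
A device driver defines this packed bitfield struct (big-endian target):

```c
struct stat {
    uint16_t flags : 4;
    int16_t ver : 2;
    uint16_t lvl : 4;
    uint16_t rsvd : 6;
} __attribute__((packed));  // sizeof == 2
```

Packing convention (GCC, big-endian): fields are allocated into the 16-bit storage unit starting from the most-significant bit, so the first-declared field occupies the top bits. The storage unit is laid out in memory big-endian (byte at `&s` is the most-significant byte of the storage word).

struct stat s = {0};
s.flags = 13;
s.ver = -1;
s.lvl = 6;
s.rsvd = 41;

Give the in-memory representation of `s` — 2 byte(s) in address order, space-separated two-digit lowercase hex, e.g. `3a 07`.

flags:4 = 13 → 0xd << 12 → word 0xd000
ver:2 = -1 → 0x3 << 10 → word 0xdc00
lvl:4 = 6 → 0x6 << 6 → word 0xdd80
rsvd:6 = 41 → 0x29 << 0 → word 0xdda9
word = 0xdda9 → big-endian bytes:
  [0]=0xdd  [1]=0xa9

dd a9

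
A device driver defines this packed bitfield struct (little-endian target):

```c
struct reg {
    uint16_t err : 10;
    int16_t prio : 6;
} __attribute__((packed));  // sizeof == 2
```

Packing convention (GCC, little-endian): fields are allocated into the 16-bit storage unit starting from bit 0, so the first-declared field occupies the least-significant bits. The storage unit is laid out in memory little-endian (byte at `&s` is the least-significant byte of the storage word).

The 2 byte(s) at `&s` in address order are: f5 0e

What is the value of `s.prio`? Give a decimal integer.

[0]=0xf5 [1]=0x0e (little-endian) → word 0x0ef5
err [0+:10] = (word>>0) & 0x3ff = 757
prio [10+:6] = (word>>10) & 0x3f = 3  ←
prio signed 6b, MSB=0: value = 3

3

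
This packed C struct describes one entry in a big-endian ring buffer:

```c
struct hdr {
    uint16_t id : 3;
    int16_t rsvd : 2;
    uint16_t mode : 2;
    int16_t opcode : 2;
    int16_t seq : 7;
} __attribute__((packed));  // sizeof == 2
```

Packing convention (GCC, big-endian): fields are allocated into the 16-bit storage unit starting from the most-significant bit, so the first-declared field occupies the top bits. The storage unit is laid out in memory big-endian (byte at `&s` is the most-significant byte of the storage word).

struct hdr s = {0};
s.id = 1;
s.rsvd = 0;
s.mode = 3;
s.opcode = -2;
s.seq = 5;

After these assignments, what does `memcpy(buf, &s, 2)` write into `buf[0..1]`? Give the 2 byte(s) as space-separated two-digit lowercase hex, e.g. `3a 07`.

[13+:3] id=1 & 0x7 = 0x1; word=0x2000
[11+:2] rsvd=0 & 0x3 = 0x0; word=0x2000
[9+:2] mode=3 & 0x3 = 0x3; word=0x2600
[7+:2] opcode=-2 & 0x3 = 0x2; word=0x2700
[0+:7] seq=5 & 0x7f = 0x5; word=0x2705
word = 0x2705 → big-endian bytes:
  [0]=0x27  [1]=0x05

27 05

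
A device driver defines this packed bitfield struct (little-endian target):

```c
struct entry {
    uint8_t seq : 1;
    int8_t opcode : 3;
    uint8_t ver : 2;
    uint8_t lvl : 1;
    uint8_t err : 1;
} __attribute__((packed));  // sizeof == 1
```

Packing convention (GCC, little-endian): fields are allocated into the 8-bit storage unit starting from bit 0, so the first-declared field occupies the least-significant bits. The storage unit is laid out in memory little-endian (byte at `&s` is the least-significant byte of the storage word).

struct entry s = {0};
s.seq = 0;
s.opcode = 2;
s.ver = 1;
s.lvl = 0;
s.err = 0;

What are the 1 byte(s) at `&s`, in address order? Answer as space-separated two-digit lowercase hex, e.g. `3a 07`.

seq (1b) val=0 bits=0x0 at bit 0: 0x00
opcode (3b) val=2 bits=0x2 at bit 1: 0x04
ver (2b) val=1 bits=0x1 at bit 4: 0x14
lvl (1b) val=0 bits=0x0 at bit 6: 0x14
err (1b) val=0 bits=0x0 at bit 7: 0x14
word = 0x14 → little-endian bytes:
  [0]=0x14

14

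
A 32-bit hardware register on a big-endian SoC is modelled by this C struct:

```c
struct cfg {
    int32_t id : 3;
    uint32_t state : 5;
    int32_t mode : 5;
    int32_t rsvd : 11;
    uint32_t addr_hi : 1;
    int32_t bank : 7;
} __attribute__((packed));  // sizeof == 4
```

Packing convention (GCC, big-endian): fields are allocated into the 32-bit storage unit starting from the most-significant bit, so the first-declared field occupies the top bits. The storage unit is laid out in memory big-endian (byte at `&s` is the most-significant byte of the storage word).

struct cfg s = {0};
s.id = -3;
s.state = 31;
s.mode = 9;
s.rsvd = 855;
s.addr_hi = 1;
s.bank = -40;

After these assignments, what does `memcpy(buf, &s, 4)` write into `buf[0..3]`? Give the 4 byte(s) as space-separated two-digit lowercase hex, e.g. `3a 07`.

[29+:3] id=-3 & 0x7 = 0x5; word=0xa0000000
[24+:5] state=31 & 0x1f = 0x1f; word=0xbf000000
[19+:5] mode=9 & 0x1f = 0x9; word=0xbf480000
[8+:11] rsvd=855 & 0x7ff = 0x357; word=0xbf4b5700
[7+:1] addr_hi=1 & 0x1 = 0x1; word=0xbf4b5780
[0+:7] bank=-40 & 0x7f = 0x58; word=0xbf4b57d8
word = 0xbf4b57d8 → big-endian bytes:
  [0]=0xbf  [1]=0x4b  [2]=0x57  [3]=0xd8

bf 4b 57 d8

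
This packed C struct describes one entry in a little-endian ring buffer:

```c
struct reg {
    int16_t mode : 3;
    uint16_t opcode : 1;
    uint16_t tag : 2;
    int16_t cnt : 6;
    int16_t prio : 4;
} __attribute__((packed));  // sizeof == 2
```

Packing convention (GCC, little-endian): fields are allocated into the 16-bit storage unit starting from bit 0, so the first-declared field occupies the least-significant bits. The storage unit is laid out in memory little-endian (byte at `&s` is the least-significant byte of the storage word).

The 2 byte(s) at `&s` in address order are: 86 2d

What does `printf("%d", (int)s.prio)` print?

[0]=0x86 [1]=0x2d (little-endian) → word 0x2d86
mode [0+:3] = (word>>0) & 0x7 = 6
opcode [3+:1] = (word>>3) & 0x1 = 0
tag [4+:2] = (word>>4) & 0x3 = 0
cnt [6+:6] = (word>>6) & 0x3f = 54
prio [12+:4] = (word>>12) & 0xf = 2  ←
prio signed 4b, MSB=0: value = 2

2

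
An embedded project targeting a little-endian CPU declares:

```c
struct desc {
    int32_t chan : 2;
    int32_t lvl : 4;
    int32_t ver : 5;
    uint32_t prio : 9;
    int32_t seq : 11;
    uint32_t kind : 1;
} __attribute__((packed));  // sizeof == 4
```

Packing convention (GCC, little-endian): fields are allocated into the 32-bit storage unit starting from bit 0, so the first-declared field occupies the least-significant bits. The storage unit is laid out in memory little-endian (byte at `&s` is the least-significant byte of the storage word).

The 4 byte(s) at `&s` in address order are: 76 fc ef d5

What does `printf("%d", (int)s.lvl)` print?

[0]=0x76 [1]=0xfc [2]=0xef [3]=0xd5 (little-endian) → word 0xd5effc76
chan [0+:2] = (word>>0) & 0x3 = 2
lvl [2+:4] = (word>>2) & 0xf = 13  ←
ver [6+:5] = (word>>6) & 0x1f = 17
prio [11+:9] = (word>>11) & 0x1ff = 511
seq [20+:11] = (word>>20) & 0x7ff = 1374
kind [31+:1] = (word>>31) & 0x1 = 1
lvl signed 4b, MSB=1: 13 - 16 = -3

-3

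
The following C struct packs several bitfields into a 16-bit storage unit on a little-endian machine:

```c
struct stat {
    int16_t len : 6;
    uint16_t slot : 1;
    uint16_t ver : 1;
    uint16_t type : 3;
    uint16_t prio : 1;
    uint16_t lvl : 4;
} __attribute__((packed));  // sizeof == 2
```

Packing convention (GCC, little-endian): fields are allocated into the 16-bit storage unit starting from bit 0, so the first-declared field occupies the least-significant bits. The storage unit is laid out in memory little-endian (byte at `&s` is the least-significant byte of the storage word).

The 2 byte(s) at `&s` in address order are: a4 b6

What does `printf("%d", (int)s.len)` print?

[0]=0xa4 [1]=0xb6 (little-endian) → word 0xb6a4
len:6 @ bit 0 → (0xb6a4>>0)&0x3f = 0x24  ←
slot:1 @ bit 6 → (0xb6a4>>6)&0x1 = 0x0
ver:1 @ bit 7 → (0xb6a4>>7)&0x1 = 0x1
type:3 @ bit 8 → (0xb6a4>>8)&0x7 = 0x6
prio:1 @ bit 11 → (0xb6a4>>11)&0x1 = 0x0
lvl:4 @ bit 12 → (0xb6a4>>12)&0xf = 0xb
len signed 6b, MSB=1: 36 - 64 = -28

-28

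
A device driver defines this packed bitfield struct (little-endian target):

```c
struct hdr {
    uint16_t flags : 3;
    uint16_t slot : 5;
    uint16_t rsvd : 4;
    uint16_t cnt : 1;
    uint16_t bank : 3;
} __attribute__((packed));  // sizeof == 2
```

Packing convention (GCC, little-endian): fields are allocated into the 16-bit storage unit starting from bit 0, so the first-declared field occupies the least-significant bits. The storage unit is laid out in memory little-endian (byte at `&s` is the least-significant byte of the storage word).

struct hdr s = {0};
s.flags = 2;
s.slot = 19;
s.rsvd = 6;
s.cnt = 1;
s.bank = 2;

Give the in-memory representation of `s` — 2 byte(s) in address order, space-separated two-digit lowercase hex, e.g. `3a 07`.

9a 56

flags (3b) val=2 bits=0x2 at bit 0: 0x0002
slot (5b) val=19 bits=0x13 at bit 3: 0x009a
rsvd (4b) val=6 bits=0x6 at bit 8: 0x069a
cnt (1b) val=1 bits=0x1 at bit 12: 0x169a
bank (3b) val=2 bits=0x2 at bit 13: 0x569a
word = 0x569a → little-endian bytes:
  [0]=0x9a  [1]=0x56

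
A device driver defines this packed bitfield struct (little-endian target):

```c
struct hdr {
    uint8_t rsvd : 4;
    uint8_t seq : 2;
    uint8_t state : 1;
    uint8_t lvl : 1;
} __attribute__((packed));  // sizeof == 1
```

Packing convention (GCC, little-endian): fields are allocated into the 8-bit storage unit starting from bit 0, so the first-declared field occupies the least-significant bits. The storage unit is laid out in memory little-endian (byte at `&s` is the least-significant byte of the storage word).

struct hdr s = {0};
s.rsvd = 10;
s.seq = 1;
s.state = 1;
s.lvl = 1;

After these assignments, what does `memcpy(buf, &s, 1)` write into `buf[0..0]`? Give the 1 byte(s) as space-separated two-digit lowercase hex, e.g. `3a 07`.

da

rsvd (4b) val=10 bits=0xa at bit 0: 0x0a
seq (2b) val=1 bits=0x1 at bit 4: 0x1a
state (1b) val=1 bits=0x1 at bit 6: 0x5a
lvl (1b) val=1 bits=0x1 at bit 7: 0xda
word = 0xda → little-endian bytes:
  [0]=0xda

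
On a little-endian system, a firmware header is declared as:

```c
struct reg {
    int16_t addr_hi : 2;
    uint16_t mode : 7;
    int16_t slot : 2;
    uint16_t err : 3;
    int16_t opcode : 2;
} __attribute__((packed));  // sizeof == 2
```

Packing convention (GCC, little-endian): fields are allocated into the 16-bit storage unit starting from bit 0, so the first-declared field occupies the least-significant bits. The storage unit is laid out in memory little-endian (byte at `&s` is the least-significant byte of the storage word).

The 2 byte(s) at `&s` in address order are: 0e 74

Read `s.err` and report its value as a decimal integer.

6

[0]=0x0e [1]=0x74 (little-endian) → word 0x740e
addr_hi:2 @ bit 0 → (0x740e>>0)&0x3 = 0x2
mode:7 @ bit 2 → (0x740e>>2)&0x7f = 0x3
slot:2 @ bit 9 → (0x740e>>9)&0x3 = 0x2
err:3 @ bit 11 → (0x740e>>11)&0x7 = 0x6  ←
opcode:2 @ bit 14 → (0x740e>>14)&0x3 = 0x1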